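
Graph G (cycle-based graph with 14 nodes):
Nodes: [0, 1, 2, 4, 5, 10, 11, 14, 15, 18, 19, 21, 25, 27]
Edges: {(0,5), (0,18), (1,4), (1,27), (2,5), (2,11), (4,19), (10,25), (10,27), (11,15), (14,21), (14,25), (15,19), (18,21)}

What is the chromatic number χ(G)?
χ(G) = 2

Clique number ω(G) = 2 (lower bound: χ ≥ ω).
The graph is bipartite (no odd cycle), so 2 colors suffice: χ(G) = 2.
A valid 2-coloring: color 1: [1, 5, 10, 11, 14, 18, 19]; color 2: [0, 2, 4, 15, 21, 25, 27].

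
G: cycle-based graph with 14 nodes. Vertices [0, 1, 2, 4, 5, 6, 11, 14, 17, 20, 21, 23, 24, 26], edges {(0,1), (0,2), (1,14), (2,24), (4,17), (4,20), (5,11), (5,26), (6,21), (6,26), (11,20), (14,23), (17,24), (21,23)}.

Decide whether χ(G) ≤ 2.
Yes, G is 2-colorable

A valid 2-coloring: color 1: [0, 4, 11, 14, 21, 24, 26]; color 2: [1, 2, 5, 6, 17, 20, 23].
(χ(G) = 2 ≤ 2.)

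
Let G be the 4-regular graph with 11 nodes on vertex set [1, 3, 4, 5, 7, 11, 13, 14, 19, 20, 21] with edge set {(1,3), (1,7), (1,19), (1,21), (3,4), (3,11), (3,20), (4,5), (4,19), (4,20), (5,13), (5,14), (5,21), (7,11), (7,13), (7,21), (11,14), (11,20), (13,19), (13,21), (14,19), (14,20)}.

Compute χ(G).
Clique number ω(G) = 3 (lower bound: χ ≥ ω).
The clique on [1, 7, 21] has size 3, forcing χ ≥ 3, and the coloring below uses 3 colors, so χ(G) = 3.
A valid 3-coloring: color 1: [5, 7, 19, 20]; color 2: [3, 14, 21]; color 3: [1, 4, 11, 13].

χ(G) = 3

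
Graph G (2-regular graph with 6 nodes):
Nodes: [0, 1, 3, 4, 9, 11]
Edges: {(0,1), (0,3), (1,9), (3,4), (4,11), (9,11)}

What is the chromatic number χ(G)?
Clique number ω(G) = 2 (lower bound: χ ≥ ω).
The graph is bipartite (no odd cycle), so 2 colors suffice: χ(G) = 2.
A valid 2-coloring: color 1: [0, 4, 9]; color 2: [1, 3, 11].

χ(G) = 2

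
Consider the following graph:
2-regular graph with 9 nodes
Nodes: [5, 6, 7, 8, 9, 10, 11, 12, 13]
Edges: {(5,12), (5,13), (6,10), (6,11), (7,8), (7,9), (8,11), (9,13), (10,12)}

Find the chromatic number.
Clique number ω(G) = 2 (lower bound: χ ≥ ω).
Odd cycle [5, 13, 9, 7, 8, 11, 6, 10, 12] needs 3 colors (χ ≥ 3).
The coloring below uses 3 colors, so χ(G) = 3.
A valid 3-coloring: color 1: [5, 7, 10, 11]; color 2: [6, 8, 9, 12]; color 3: [13].

χ(G) = 3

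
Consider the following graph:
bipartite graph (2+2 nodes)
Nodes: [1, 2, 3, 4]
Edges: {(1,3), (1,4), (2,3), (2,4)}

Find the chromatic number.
χ(G) = 2

Clique number ω(G) = 2 (lower bound: χ ≥ ω).
The graph is bipartite (no odd cycle), so 2 colors suffice: χ(G) = 2.
A valid 2-coloring: color 1: [1, 2]; color 2: [3, 4].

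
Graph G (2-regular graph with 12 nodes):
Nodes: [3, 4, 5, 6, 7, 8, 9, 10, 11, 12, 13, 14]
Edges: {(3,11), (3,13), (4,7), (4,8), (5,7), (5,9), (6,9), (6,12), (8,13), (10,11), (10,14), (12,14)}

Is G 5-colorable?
A valid 5-coloring: color 1: [3, 7, 8, 9, 10, 12]; color 2: [4, 5, 6, 11, 13, 14].
(χ(G) = 2 ≤ 5.)

Yes, G is 5-colorable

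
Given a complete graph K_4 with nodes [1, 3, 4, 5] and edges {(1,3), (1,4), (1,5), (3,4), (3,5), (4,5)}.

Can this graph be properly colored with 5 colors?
A valid 5-coloring: color 1: [5]; color 2: [4]; color 3: [1]; color 4: [3].
(χ(G) = 4 ≤ 5.)

Yes, G is 5-colorable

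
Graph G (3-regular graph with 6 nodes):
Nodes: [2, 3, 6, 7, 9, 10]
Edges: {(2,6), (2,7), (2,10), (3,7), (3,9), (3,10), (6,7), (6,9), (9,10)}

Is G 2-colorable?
The clique on vertices [3, 9, 10] has size 3 > 2, so it alone needs 3 colors.

No, G is not 2-colorable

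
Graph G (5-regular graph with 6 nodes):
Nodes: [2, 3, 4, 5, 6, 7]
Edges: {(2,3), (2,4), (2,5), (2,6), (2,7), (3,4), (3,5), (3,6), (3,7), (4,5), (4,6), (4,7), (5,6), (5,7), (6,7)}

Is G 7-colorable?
A valid 7-coloring: color 1: [6]; color 2: [7]; color 3: [2]; color 4: [5]; color 5: [3]; color 6: [4].
(χ(G) = 6 ≤ 7.)

Yes, G is 7-colorable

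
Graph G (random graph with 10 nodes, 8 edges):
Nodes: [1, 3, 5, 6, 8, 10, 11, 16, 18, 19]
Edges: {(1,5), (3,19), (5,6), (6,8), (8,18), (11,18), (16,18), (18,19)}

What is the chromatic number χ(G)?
Clique number ω(G) = 2 (lower bound: χ ≥ ω).
The graph is bipartite (no odd cycle), so 2 colors suffice: χ(G) = 2.
A valid 2-coloring: color 1: [1, 3, 6, 10, 18]; color 2: [5, 8, 11, 16, 19].

χ(G) = 2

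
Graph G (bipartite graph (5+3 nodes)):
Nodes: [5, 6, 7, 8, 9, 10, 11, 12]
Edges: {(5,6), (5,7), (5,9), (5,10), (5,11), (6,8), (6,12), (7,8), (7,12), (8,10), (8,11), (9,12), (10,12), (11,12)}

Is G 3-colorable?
Yes, G is 3-colorable

A valid 3-coloring: color 1: [5, 8, 12]; color 2: [6, 7, 9, 10, 11].
(χ(G) = 2 ≤ 3.)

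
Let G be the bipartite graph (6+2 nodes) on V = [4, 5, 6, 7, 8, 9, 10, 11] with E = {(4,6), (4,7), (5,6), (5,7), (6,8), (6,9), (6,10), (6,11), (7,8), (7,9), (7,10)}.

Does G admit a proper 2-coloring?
A valid 2-coloring: color 1: [6, 7]; color 2: [4, 5, 8, 9, 10, 11].
(χ(G) = 2 ≤ 2.)

Yes, G is 2-colorable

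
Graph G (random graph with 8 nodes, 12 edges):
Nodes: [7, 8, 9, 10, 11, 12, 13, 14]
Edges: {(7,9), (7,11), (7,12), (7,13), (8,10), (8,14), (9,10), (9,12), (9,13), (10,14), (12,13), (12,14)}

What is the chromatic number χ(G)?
χ(G) = 4

Clique number ω(G) = 4 (lower bound: χ ≥ ω).
The clique on [7, 9, 12, 13] has size 4, forcing χ ≥ 4, and the coloring below uses 4 colors, so χ(G) = 4.
A valid 4-coloring: color 1: [10, 11, 12]; color 2: [9, 14]; color 3: [7, 8]; color 4: [13].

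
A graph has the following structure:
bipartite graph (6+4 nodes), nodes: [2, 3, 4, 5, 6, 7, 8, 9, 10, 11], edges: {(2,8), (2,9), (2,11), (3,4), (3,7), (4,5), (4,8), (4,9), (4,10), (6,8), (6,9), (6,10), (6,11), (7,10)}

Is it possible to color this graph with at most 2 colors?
A valid 2-coloring: color 1: [2, 4, 6, 7]; color 2: [3, 5, 8, 9, 10, 11].
(χ(G) = 2 ≤ 2.)

Yes, G is 2-colorable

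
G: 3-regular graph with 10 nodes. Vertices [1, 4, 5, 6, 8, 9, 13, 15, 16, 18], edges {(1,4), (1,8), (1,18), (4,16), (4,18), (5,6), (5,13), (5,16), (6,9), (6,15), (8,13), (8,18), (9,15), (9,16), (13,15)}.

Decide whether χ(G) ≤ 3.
Yes, G is 3-colorable

A valid 3-coloring: color 1: [4, 5, 8, 15]; color 2: [6, 13, 16, 18]; color 3: [1, 9].
(χ(G) = 3 ≤ 3.)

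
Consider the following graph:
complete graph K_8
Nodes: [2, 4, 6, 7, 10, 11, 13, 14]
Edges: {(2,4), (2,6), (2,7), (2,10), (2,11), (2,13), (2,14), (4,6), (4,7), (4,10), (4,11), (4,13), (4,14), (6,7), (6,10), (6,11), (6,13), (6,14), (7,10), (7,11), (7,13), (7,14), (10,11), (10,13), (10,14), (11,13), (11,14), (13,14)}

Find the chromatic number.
Clique number ω(G) = 8 (lower bound: χ ≥ ω).
The clique on [2, 4, 6, 7, 10, 11, 13, 14] has size 8, forcing χ ≥ 8, and the coloring below uses 8 colors, so χ(G) = 8.
A valid 8-coloring: color 1: [7]; color 2: [10]; color 3: [13]; color 4: [4]; color 5: [2]; color 6: [14]; color 7: [6]; color 8: [11].

χ(G) = 8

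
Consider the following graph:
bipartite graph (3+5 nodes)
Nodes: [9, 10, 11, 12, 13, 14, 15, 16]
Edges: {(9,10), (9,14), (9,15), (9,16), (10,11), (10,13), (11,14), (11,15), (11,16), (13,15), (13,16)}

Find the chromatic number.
Clique number ω(G) = 2 (lower bound: χ ≥ ω).
The graph is bipartite (no odd cycle), so 2 colors suffice: χ(G) = 2.
A valid 2-coloring: color 1: [9, 11, 12, 13]; color 2: [10, 14, 15, 16].

χ(G) = 2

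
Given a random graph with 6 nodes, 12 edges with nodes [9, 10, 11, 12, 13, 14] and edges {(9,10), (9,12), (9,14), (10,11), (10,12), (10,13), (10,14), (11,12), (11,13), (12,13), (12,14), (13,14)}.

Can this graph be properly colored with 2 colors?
No, G is not 2-colorable

The clique on vertices [9, 10, 12, 14] has size 4 > 2, so it alone needs 4 colors.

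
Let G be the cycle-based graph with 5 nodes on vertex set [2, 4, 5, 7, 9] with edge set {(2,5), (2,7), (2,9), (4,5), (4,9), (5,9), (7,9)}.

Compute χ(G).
χ(G) = 3

Clique number ω(G) = 3 (lower bound: χ ≥ ω).
The clique on [2, 5, 9] has size 3, forcing χ ≥ 3, and the coloring below uses 3 colors, so χ(G) = 3.
A valid 3-coloring: color 1: [9]; color 2: [2, 4]; color 3: [5, 7].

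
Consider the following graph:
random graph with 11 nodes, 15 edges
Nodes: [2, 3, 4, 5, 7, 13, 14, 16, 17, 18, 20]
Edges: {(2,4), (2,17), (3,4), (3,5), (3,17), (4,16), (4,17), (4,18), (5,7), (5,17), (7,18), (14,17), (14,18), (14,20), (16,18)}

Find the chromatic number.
Clique number ω(G) = 3 (lower bound: χ ≥ ω).
The clique on [4, 16, 18] has size 3, forcing χ ≥ 3, and the coloring below uses 3 colors, so χ(G) = 3.
A valid 3-coloring: color 1: [4, 5, 13, 14]; color 2: [17, 18, 20]; color 3: [2, 3, 7, 16].

χ(G) = 3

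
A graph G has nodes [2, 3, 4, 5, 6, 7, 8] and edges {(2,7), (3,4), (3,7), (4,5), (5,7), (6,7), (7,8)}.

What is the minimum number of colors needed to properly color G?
χ(G) = 2

Clique number ω(G) = 2 (lower bound: χ ≥ ω).
The graph is bipartite (no odd cycle), so 2 colors suffice: χ(G) = 2.
A valid 2-coloring: color 1: [4, 7]; color 2: [2, 3, 5, 6, 8].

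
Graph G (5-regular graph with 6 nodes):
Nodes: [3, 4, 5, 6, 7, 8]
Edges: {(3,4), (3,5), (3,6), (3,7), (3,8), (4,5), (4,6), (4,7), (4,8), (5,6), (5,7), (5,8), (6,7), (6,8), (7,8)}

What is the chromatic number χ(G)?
χ(G) = 6

Clique number ω(G) = 6 (lower bound: χ ≥ ω).
The clique on [3, 4, 5, 6, 7, 8] has size 6, forcing χ ≥ 6, and the coloring below uses 6 colors, so χ(G) = 6.
A valid 6-coloring: color 1: [5]; color 2: [3]; color 3: [4]; color 4: [8]; color 5: [6]; color 6: [7].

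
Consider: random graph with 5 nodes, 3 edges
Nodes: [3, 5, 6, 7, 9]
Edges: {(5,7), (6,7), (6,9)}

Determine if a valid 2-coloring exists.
Yes, G is 2-colorable

A valid 2-coloring: color 1: [3, 5, 6]; color 2: [7, 9].
(χ(G) = 2 ≤ 2.)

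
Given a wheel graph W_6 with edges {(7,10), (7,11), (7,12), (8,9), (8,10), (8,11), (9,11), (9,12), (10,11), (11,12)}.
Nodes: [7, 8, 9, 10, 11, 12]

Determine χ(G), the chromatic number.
Clique number ω(G) = 3 (lower bound: χ ≥ ω).
Odd cycle [9, 12, 7, 10, 8] needs 3 colors (χ ≥ 3).
Vertex 11 is adjacent to every vertex of [7, 8, 9, 10, 12], which already need 3 colors among themselves, so 11 needs a new color (χ ≥ 4).
The coloring below uses 4 colors, so χ(G) = 4.
A valid 4-coloring: color 1: [11]; color 2: [9, 10]; color 3: [8, 12]; color 4: [7].

χ(G) = 4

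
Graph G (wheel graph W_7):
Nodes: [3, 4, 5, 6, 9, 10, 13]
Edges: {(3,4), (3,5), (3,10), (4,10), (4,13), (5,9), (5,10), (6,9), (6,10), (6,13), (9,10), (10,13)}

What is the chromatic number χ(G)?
Clique number ω(G) = 3 (lower bound: χ ≥ ω).
The clique on [5, 9, 10] has size 3, forcing χ ≥ 3, and the coloring below uses 3 colors, so χ(G) = 3.
A valid 3-coloring: color 1: [10]; color 2: [3, 9, 13]; color 3: [4, 5, 6].

χ(G) = 3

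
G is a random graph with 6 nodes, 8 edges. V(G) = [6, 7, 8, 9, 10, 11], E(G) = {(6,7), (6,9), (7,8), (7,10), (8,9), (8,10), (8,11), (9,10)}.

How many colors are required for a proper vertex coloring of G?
χ(G) = 3

Clique number ω(G) = 3 (lower bound: χ ≥ ω).
The clique on [8, 9, 10] has size 3, forcing χ ≥ 3, and the coloring below uses 3 colors, so χ(G) = 3.
A valid 3-coloring: color 1: [6, 8]; color 2: [10, 11]; color 3: [7, 9].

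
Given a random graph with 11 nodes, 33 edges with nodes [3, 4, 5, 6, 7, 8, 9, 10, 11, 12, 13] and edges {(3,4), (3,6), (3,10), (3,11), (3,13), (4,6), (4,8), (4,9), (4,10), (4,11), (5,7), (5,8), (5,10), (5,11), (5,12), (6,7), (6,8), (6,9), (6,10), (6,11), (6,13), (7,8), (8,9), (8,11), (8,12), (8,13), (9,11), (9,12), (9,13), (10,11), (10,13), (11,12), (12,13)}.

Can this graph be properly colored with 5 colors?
A valid 5-coloring: color 1: [6, 12]; color 2: [7, 11, 13]; color 3: [8, 10]; color 4: [3, 5, 9]; color 5: [4].
(χ(G) = 5 ≤ 5.)

Yes, G is 5-colorable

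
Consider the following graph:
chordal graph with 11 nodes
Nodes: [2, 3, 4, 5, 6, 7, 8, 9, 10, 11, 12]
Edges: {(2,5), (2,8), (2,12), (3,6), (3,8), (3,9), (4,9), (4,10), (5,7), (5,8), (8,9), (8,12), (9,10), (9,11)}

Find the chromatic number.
Clique number ω(G) = 3 (lower bound: χ ≥ ω).
The clique on [4, 9, 10] has size 3, forcing χ ≥ 3, and the coloring below uses 3 colors, so χ(G) = 3.
A valid 3-coloring: color 1: [6, 7, 8, 10, 11]; color 2: [2, 9]; color 3: [3, 4, 5, 12].

χ(G) = 3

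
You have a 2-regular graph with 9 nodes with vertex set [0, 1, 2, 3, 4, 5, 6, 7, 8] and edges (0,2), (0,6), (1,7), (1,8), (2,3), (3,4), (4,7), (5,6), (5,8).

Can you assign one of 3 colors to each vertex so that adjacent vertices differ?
Yes, G is 3-colorable

A valid 3-coloring: color 1: [3, 6, 7, 8]; color 2: [0, 1, 4, 5]; color 3: [2].
(χ(G) = 3 ≤ 3.)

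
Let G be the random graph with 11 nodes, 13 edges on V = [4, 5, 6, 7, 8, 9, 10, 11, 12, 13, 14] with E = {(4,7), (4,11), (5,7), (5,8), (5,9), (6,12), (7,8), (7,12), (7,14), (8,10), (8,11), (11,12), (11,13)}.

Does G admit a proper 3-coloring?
A valid 3-coloring: color 1: [6, 7, 9, 10, 11]; color 2: [4, 8, 12, 13, 14]; color 3: [5].
(χ(G) = 3 ≤ 3.)

Yes, G is 3-colorable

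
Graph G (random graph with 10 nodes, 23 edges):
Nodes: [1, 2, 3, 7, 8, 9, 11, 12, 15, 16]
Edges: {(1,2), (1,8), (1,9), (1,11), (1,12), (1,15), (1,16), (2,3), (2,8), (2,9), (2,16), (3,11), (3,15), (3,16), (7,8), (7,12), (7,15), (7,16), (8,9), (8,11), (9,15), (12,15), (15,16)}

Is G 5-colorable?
A valid 5-coloring: color 1: [1, 3, 7]; color 2: [2, 11, 15]; color 3: [8, 12, 16]; color 4: [9].
(χ(G) = 4 ≤ 5.)

Yes, G is 5-colorable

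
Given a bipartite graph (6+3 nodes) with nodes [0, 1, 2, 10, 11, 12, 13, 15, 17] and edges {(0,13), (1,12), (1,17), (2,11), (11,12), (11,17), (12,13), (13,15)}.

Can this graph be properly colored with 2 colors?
A valid 2-coloring: color 1: [0, 2, 10, 12, 15, 17]; color 2: [1, 11, 13].
(χ(G) = 2 ≤ 2.)

Yes, G is 2-colorable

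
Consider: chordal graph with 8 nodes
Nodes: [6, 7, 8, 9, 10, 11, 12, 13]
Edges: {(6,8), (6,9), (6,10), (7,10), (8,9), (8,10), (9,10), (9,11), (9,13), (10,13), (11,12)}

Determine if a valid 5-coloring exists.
Yes, G is 5-colorable

A valid 5-coloring: color 1: [7, 9, 12]; color 2: [10, 11]; color 3: [8, 13]; color 4: [6].
(χ(G) = 4 ≤ 5.)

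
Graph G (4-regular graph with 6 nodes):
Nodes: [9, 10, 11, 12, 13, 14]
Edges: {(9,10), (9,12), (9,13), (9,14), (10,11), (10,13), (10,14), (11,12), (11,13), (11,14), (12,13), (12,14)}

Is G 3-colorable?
A valid 3-coloring: color 1: [9, 11]; color 2: [13, 14]; color 3: [10, 12].
(χ(G) = 3 ≤ 3.)

Yes, G is 3-colorable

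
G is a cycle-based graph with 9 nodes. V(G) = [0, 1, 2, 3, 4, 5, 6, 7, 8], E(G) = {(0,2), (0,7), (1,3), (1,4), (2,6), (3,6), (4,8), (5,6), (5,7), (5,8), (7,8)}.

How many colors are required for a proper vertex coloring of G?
χ(G) = 3

Clique number ω(G) = 3 (lower bound: χ ≥ ω).
The clique on [5, 7, 8] has size 3, forcing χ ≥ 3, and the coloring below uses 3 colors, so χ(G) = 3.
A valid 3-coloring: color 1: [0, 3, 4, 5]; color 2: [1, 6, 7]; color 3: [2, 8].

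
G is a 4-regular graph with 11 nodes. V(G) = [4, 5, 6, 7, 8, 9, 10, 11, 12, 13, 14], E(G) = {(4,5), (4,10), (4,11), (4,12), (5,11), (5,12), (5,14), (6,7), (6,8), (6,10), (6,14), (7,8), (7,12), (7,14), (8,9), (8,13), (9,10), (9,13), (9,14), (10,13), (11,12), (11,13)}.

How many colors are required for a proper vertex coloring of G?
Clique number ω(G) = 4 (lower bound: χ ≥ ω).
The clique on [4, 5, 11, 12] has size 4, forcing χ ≥ 4, and the coloring below uses 4 colors, so χ(G) = 4.
A valid 4-coloring: color 1: [8, 10, 12, 14]; color 2: [4, 7, 13]; color 3: [6, 9, 11]; color 4: [5].

χ(G) = 4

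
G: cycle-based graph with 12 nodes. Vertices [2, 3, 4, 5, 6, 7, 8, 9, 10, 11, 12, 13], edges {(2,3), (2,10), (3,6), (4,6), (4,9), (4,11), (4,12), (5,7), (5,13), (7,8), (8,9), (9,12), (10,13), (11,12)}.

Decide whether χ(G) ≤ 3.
A valid 3-coloring: color 1: [3, 4, 5, 8, 10]; color 2: [2, 6, 7, 9, 11, 13]; color 3: [12].
(χ(G) = 3 ≤ 3.)

Yes, G is 3-colorable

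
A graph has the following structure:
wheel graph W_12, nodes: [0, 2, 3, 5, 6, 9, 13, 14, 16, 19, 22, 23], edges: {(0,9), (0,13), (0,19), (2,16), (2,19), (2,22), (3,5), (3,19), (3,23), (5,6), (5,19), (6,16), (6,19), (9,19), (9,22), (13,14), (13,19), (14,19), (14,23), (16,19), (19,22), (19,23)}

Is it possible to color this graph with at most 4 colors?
Yes, G is 4-colorable

A valid 4-coloring: color 1: [19]; color 2: [0, 5, 14, 16, 22]; color 3: [2, 3, 6, 9, 13]; color 4: [23].
(χ(G) = 4 ≤ 4.)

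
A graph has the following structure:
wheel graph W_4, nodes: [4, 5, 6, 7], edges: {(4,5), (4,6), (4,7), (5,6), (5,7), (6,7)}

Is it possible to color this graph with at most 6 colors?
Yes, G is 6-colorable

A valid 6-coloring: color 1: [5]; color 2: [6]; color 3: [7]; color 4: [4].
(χ(G) = 4 ≤ 6.)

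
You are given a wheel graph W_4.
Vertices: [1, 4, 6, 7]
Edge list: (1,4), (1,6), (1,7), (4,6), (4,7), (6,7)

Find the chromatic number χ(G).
Clique number ω(G) = 4 (lower bound: χ ≥ ω).
The clique on [1, 4, 6, 7] has size 4, forcing χ ≥ 4, and the coloring below uses 4 colors, so χ(G) = 4.
A valid 4-coloring: color 1: [7]; color 2: [1]; color 3: [6]; color 4: [4].

χ(G) = 4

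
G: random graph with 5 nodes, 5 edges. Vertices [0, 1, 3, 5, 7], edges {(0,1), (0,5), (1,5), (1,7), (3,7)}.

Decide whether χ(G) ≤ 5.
A valid 5-coloring: color 1: [1, 3]; color 2: [5, 7]; color 3: [0].
(χ(G) = 3 ≤ 5.)

Yes, G is 5-colorable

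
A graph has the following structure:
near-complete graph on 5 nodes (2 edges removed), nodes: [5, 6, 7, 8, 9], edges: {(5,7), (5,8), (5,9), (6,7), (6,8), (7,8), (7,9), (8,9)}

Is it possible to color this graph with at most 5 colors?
Yes, G is 5-colorable

A valid 5-coloring: color 1: [7]; color 2: [8]; color 3: [5, 6]; color 4: [9].
(χ(G) = 4 ≤ 5.)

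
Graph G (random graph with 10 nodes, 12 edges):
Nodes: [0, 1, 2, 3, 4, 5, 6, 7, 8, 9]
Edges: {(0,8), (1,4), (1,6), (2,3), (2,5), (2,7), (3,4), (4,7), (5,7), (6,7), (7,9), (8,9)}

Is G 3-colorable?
Yes, G is 3-colorable

A valid 3-coloring: color 1: [1, 3, 7, 8]; color 2: [0, 2, 4, 6, 9]; color 3: [5].
(χ(G) = 3 ≤ 3.)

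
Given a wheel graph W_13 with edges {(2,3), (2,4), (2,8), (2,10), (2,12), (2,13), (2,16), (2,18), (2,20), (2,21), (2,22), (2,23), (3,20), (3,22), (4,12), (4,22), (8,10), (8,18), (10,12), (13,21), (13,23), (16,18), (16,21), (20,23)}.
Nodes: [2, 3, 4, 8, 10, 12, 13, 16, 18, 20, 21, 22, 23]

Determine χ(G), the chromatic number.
χ(G) = 3

Clique number ω(G) = 3 (lower bound: χ ≥ ω).
The clique on [2, 3, 20] has size 3, forcing χ ≥ 3, and the coloring below uses 3 colors, so χ(G) = 3.
A valid 3-coloring: color 1: [2]; color 2: [3, 4, 10, 18, 21, 23]; color 3: [8, 12, 13, 16, 20, 22].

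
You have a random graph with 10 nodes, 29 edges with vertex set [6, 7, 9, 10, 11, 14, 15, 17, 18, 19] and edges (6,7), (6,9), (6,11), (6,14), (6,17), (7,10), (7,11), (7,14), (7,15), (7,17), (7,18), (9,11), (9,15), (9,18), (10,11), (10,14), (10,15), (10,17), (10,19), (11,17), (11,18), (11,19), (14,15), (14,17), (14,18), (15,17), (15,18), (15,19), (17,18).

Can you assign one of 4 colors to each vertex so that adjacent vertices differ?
No, G is not 4-colorable

The clique on vertices [7, 10, 14, 15, 17] has size 5 > 4, so it alone needs 5 colors.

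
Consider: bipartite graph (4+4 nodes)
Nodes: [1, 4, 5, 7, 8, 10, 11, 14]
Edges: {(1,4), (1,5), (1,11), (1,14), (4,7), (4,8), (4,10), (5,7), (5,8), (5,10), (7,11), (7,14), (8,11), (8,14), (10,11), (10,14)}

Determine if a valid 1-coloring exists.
Edge (8,11) forces its endpoints to differ, so 1 color is not enough.

No, G is not 1-colorable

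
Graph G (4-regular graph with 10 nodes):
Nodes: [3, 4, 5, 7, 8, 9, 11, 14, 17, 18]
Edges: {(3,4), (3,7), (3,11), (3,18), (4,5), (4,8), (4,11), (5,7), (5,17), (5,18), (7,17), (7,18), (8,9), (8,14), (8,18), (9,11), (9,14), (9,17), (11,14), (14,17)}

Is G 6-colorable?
Yes, G is 6-colorable

A valid 6-coloring: color 1: [3, 5, 14]; color 2: [7, 8, 11]; color 3: [4, 17, 18]; color 4: [9].
(χ(G) = 4 ≤ 6.)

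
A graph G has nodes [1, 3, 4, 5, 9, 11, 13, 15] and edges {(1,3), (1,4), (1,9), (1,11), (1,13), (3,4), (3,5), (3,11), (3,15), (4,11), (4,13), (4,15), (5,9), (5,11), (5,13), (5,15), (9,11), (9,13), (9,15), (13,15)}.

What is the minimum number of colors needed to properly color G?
χ(G) = 4

Clique number ω(G) = 4 (lower bound: χ ≥ ω).
The clique on [1, 3, 4, 11] has size 4, forcing χ ≥ 4, and the coloring below uses 4 colors, so χ(G) = 4.
A valid 4-coloring: color 1: [11, 15]; color 2: [4, 9]; color 3: [1, 5]; color 4: [3, 13].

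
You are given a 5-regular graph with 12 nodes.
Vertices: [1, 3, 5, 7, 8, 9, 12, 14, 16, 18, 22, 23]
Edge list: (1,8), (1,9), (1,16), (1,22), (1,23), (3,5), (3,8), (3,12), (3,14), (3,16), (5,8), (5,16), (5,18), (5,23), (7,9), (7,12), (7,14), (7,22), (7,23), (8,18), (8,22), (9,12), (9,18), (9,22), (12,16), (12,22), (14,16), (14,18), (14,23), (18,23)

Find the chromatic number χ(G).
Clique number ω(G) = 4 (lower bound: χ ≥ ω).
The clique on [7, 9, 12, 22] has size 4, forcing χ ≥ 4, and the coloring below uses 4 colors, so χ(G) = 4.
A valid 4-coloring: color 1: [1, 5, 12, 14]; color 2: [8, 9, 16, 23]; color 3: [3, 18, 22]; color 4: [7].

χ(G) = 4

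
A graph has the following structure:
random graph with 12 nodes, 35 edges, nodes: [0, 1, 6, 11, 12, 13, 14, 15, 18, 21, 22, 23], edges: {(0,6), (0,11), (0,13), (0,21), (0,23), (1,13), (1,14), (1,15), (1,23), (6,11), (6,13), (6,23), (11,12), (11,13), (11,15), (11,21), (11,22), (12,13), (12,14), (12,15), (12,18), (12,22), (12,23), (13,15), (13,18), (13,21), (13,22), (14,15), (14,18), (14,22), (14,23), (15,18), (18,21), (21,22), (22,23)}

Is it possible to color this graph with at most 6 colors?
A valid 6-coloring: color 1: [13, 14]; color 2: [11, 18, 23]; color 3: [1, 6, 12, 21]; color 4: [0, 15, 22].
(χ(G) = 4 ≤ 6.)

Yes, G is 6-colorable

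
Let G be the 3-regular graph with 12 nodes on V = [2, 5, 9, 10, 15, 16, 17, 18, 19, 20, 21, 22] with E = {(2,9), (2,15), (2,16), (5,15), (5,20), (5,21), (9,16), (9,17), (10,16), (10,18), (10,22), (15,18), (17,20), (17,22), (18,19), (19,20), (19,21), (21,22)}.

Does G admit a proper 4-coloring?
Yes, G is 4-colorable

A valid 4-coloring: color 1: [15, 16, 19, 22]; color 2: [2, 5, 17, 18]; color 3: [9, 10, 20, 21].
(χ(G) = 3 ≤ 4.)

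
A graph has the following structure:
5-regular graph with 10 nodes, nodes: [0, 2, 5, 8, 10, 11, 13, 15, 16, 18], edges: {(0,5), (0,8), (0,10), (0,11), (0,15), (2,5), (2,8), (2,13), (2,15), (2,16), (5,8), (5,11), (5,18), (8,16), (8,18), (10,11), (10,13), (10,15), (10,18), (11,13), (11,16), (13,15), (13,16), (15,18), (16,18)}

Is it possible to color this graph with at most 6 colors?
A valid 6-coloring: color 1: [0, 2, 18]; color 2: [5, 15, 16]; color 3: [8, 13]; color 4: [11]; color 5: [10].
(χ(G) = 4 ≤ 6.)

Yes, G is 6-colorable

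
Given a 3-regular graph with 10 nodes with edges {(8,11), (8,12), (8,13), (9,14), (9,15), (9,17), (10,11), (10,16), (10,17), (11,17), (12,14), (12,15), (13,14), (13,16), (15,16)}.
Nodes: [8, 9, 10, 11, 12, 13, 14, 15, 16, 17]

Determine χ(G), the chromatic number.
Clique number ω(G) = 3 (lower bound: χ ≥ ω).
The clique on [10, 11, 17] has size 3, forcing χ ≥ 3, and the coloring below uses 3 colors, so χ(G) = 3.
A valid 3-coloring: color 1: [9, 11, 12, 16]; color 2: [10, 13, 15]; color 3: [8, 14, 17].

χ(G) = 3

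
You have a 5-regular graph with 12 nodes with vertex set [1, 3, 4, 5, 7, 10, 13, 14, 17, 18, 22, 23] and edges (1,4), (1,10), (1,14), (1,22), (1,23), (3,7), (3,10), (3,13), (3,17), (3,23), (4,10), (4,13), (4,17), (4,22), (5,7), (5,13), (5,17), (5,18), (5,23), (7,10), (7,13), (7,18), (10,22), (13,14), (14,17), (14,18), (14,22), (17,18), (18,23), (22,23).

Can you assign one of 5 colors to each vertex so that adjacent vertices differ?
A valid 5-coloring: color 1: [3, 4, 5, 14]; color 2: [13, 18, 22]; color 3: [7, 17, 23]; color 4: [1]; color 5: [10].
(χ(G) = 4 ≤ 5.)

Yes, G is 5-colorable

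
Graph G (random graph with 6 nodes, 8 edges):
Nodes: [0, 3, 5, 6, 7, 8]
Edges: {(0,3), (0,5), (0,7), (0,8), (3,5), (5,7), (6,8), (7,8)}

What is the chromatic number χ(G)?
Clique number ω(G) = 3 (lower bound: χ ≥ ω).
The clique on [0, 7, 8] has size 3, forcing χ ≥ 3, and the coloring below uses 3 colors, so χ(G) = 3.
A valid 3-coloring: color 1: [0, 6]; color 2: [5, 8]; color 3: [3, 7].

χ(G) = 3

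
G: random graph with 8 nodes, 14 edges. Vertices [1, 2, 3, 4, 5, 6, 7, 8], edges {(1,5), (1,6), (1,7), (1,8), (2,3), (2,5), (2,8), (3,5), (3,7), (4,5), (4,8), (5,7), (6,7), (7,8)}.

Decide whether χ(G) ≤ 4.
Yes, G is 4-colorable

A valid 4-coloring: color 1: [5, 6, 8]; color 2: [2, 4, 7]; color 3: [1, 3].
(χ(G) = 3 ≤ 4.)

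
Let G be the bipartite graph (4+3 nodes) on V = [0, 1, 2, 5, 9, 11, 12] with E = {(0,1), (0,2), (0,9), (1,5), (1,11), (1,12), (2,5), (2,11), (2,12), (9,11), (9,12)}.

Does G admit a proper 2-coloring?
Yes, G is 2-colorable

A valid 2-coloring: color 1: [1, 2, 9]; color 2: [0, 5, 11, 12].
(χ(G) = 2 ≤ 2.)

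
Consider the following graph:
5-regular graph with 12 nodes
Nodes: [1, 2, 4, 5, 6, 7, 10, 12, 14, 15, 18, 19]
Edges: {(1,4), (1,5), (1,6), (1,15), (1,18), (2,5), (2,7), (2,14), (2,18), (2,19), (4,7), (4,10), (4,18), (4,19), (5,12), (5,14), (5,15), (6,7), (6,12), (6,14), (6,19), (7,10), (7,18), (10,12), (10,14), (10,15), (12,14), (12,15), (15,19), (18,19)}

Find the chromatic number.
Clique number ω(G) = 3 (lower bound: χ ≥ ω).
Suppose a proper 3-coloring c exists. The clique [1, 4, 18] takes 3 distinct colors; by symmetry let c(1) = 1, c(4) = 2, c(18) = 3.
- Vertex 7: neighbors [4, 18] already have colors [2, 3] ⇒ c(7) = 1.
- Vertex 2: neighbors [7, 18] already have colors [1, 3] ⇒ c(2) = 2.
- Vertex 5: neighbors [1, 2] already have colors [1, 2] ⇒ c(5) = 3.
- Vertex 10: neighbors [7, 4] already have colors [1, 2] ⇒ c(10) = 3.
- Vertex 14: neighbors [2, 5] already have colors [2, 3] ⇒ c(14) = 1.
- Vertex 12: neighbors [14, 5] already have colors [1, 3] ⇒ c(12) = 2.
- Vertex 15: neighbors [1, 12, 5] already have colors [1, 2, 3] — all 3 colors blocked. Contradiction.
The forced assignments end in a contradiction, so G has no proper 3-coloring (χ ≥ 4).
The coloring below uses 4 colors, so χ(G) = 4.
A valid 4-coloring: color 1: [1, 7, 12, 19]; color 2: [5, 6, 10, 18]; color 3: [2, 4, 15]; color 4: [14].

χ(G) = 4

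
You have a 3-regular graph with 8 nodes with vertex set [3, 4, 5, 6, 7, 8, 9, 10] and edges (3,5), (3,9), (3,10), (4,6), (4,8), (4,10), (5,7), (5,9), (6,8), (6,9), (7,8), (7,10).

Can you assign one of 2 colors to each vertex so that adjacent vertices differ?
No, G is not 2-colorable

The clique on vertices [3, 5, 9] has size 3 > 2, so it alone needs 3 colors.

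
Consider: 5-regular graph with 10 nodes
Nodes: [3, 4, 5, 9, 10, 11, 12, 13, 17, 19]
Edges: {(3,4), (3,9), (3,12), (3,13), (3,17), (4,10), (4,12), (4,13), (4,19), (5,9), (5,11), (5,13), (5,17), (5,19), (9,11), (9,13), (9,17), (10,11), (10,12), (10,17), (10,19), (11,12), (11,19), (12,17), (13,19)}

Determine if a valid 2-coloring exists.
No, G is not 2-colorable

The clique on vertices [3, 9, 17] has size 3 > 2, so it alone needs 3 colors.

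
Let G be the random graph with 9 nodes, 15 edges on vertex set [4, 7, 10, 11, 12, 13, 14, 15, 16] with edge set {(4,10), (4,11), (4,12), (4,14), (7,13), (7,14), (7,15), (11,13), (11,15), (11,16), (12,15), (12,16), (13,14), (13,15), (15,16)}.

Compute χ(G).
Clique number ω(G) = 3 (lower bound: χ ≥ ω).
The clique on [7, 13, 14] has size 3, forcing χ ≥ 3, and the coloring below uses 3 colors, so χ(G) = 3.
A valid 3-coloring: color 1: [10, 14, 15]; color 2: [4, 13, 16]; color 3: [7, 11, 12].

χ(G) = 3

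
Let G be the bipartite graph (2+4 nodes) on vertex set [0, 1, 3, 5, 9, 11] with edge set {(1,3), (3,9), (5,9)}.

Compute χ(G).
Clique number ω(G) = 2 (lower bound: χ ≥ ω).
The graph is bipartite (no odd cycle), so 2 colors suffice: χ(G) = 2.
A valid 2-coloring: color 1: [0, 3, 5, 11]; color 2: [1, 9].

χ(G) = 2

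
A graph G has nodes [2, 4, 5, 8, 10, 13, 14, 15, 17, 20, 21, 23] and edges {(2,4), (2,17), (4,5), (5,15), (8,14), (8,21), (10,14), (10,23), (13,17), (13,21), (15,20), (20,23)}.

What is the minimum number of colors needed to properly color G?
Clique number ω(G) = 2 (lower bound: χ ≥ ω).
The graph is bipartite (no odd cycle), so 2 colors suffice: χ(G) = 2.
A valid 2-coloring: color 1: [2, 5, 8, 10, 13, 20]; color 2: [4, 14, 15, 17, 21, 23].

χ(G) = 2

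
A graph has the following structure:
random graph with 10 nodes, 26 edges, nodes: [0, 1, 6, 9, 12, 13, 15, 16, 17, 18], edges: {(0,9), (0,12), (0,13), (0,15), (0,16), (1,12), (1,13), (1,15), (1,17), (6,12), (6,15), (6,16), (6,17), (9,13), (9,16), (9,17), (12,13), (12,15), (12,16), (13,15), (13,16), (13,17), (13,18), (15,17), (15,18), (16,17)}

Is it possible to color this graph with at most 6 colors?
A valid 6-coloring: color 1: [6, 13]; color 2: [15, 16]; color 3: [9, 12, 18]; color 4: [0, 17]; color 5: [1].
(χ(G) = 5 ≤ 6.)

Yes, G is 6-colorable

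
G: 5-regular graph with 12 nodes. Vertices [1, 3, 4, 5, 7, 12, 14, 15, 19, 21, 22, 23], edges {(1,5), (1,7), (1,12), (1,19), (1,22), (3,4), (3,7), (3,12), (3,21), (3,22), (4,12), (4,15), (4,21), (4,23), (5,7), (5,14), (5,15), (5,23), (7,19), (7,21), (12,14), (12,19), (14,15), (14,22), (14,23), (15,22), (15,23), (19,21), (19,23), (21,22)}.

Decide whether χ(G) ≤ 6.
A valid 6-coloring: color 1: [3, 14, 19]; color 2: [4, 7, 22]; color 3: [1, 21, 23]; color 4: [5, 12]; color 5: [15].
(χ(G) = 4 ≤ 6.)

Yes, G is 6-colorable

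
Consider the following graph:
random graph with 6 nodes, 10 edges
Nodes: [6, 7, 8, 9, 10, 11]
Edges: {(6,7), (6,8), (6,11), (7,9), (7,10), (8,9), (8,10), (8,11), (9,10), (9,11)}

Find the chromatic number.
Clique number ω(G) = 3 (lower bound: χ ≥ ω).
The clique on [8, 9, 10] has size 3, forcing χ ≥ 3, and the coloring below uses 3 colors, so χ(G) = 3.
A valid 3-coloring: color 1: [6, 9]; color 2: [7, 8]; color 3: [10, 11].

χ(G) = 3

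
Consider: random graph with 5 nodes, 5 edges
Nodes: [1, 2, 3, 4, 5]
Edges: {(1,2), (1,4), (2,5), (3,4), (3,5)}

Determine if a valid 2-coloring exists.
No, G is not 2-colorable

Odd cycle [4, 1, 2, 5, 3] needs 3 colors (χ ≥ 3).
Hence χ(G) ≥ 3 > 2, so no proper 2-coloring exists.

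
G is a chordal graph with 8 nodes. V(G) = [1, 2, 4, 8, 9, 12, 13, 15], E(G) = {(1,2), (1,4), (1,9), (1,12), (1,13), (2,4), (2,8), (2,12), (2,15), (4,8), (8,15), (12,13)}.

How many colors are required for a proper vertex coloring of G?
χ(G) = 3

Clique number ω(G) = 3 (lower bound: χ ≥ ω).
The clique on [2, 4, 8] has size 3, forcing χ ≥ 3, and the coloring below uses 3 colors, so χ(G) = 3.
A valid 3-coloring: color 1: [2, 9, 13]; color 2: [1, 8]; color 3: [4, 12, 15].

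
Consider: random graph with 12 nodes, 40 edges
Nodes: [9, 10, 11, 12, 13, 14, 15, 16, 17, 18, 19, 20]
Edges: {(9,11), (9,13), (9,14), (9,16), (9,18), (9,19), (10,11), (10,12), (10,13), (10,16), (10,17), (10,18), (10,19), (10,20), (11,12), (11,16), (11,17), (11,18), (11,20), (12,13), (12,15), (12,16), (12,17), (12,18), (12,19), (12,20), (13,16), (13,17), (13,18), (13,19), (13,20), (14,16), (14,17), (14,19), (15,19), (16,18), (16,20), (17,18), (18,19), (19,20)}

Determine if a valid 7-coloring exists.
Yes, G is 7-colorable

A valid 7-coloring: color 1: [9, 12]; color 2: [10, 14, 15]; color 3: [16, 17, 19]; color 4: [18, 20]; color 5: [11, 13].
(χ(G) = 5 ≤ 7.)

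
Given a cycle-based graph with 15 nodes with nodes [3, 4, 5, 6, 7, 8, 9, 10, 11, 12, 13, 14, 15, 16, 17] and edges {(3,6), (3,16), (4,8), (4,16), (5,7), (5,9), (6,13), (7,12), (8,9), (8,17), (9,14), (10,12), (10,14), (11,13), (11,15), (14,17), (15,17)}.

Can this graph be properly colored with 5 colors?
Yes, G is 5-colorable

A valid 5-coloring: color 1: [3, 5, 8, 12, 13, 14, 15]; color 2: [6, 7, 9, 10, 11, 16, 17]; color 3: [4].
(χ(G) = 3 ≤ 5.)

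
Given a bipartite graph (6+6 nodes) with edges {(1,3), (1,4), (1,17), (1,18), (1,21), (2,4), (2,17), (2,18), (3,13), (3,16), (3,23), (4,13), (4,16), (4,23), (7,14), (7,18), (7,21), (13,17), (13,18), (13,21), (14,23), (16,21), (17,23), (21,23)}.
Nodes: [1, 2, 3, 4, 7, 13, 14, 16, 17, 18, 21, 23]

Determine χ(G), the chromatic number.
Clique number ω(G) = 2 (lower bound: χ ≥ ω).
The graph is bipartite (no odd cycle), so 2 colors suffice: χ(G) = 2.
A valid 2-coloring: color 1: [3, 4, 14, 17, 18, 21]; color 2: [1, 2, 7, 13, 16, 23].

χ(G) = 2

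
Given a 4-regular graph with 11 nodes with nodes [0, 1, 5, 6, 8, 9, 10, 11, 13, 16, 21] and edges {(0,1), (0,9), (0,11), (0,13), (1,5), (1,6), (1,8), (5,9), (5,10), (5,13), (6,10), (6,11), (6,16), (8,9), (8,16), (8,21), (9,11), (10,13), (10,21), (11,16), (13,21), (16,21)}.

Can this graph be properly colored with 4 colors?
A valid 4-coloring: color 1: [0, 5, 6, 8]; color 2: [1, 9, 13, 16]; color 3: [11, 21]; color 4: [10].
(χ(G) = 3 ≤ 4.)

Yes, G is 4-colorable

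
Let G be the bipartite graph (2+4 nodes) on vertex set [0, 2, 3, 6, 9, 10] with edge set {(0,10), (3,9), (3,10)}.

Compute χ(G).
Clique number ω(G) = 2 (lower bound: χ ≥ ω).
The graph is bipartite (no odd cycle), so 2 colors suffice: χ(G) = 2.
A valid 2-coloring: color 1: [2, 6, 9, 10]; color 2: [0, 3].

χ(G) = 2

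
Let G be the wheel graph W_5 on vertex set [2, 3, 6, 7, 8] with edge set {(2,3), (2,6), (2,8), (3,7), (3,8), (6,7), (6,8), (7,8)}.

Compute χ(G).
Clique number ω(G) = 3 (lower bound: χ ≥ ω).
The clique on [2, 3, 8] has size 3, forcing χ ≥ 3, and the coloring below uses 3 colors, so χ(G) = 3.
A valid 3-coloring: color 1: [8]; color 2: [3, 6]; color 3: [2, 7].

χ(G) = 3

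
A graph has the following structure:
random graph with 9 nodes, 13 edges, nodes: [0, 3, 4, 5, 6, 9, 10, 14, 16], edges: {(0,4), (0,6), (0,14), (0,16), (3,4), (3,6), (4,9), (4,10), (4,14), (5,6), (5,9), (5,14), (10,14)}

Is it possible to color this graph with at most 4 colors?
Yes, G is 4-colorable

A valid 4-coloring: color 1: [4, 5, 16]; color 2: [0, 3, 9, 10]; color 3: [6, 14].
(χ(G) = 3 ≤ 4.)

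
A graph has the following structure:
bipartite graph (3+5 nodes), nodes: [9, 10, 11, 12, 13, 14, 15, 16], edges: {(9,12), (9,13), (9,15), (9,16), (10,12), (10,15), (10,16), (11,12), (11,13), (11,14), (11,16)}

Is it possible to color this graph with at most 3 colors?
A valid 3-coloring: color 1: [9, 10, 11]; color 2: [12, 13, 14, 15, 16].
(χ(G) = 2 ≤ 3.)

Yes, G is 3-colorable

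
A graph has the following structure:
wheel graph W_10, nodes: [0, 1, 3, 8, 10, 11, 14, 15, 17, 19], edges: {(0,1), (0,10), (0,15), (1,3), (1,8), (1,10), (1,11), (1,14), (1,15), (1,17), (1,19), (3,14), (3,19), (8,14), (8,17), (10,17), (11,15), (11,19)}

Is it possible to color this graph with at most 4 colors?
Yes, G is 4-colorable

A valid 4-coloring: color 1: [1]; color 2: [0, 3, 8, 11]; color 3: [10, 14, 15, 19]; color 4: [17].
(χ(G) = 4 ≤ 4.)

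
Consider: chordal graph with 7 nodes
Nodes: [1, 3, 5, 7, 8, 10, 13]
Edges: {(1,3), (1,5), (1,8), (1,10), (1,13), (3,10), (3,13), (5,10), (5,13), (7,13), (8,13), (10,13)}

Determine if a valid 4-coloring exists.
A valid 4-coloring: color 1: [13]; color 2: [1, 7]; color 3: [8, 10]; color 4: [3, 5].
(χ(G) = 4 ≤ 4.)

Yes, G is 4-colorable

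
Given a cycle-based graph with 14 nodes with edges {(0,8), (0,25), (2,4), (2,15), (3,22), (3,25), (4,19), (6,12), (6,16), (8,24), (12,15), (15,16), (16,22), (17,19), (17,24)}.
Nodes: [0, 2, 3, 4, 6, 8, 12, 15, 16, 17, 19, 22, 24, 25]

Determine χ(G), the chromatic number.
χ(G) = 2

Clique number ω(G) = 2 (lower bound: χ ≥ ω).
The graph is bipartite (no odd cycle), so 2 colors suffice: χ(G) = 2.
A valid 2-coloring: color 1: [0, 2, 3, 12, 16, 19, 24]; color 2: [4, 6, 8, 15, 17, 22, 25].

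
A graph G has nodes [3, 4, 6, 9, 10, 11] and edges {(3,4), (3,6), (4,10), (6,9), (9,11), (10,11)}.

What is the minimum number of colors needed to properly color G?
Clique number ω(G) = 2 (lower bound: χ ≥ ω).
The graph is bipartite (no odd cycle), so 2 colors suffice: χ(G) = 2.
A valid 2-coloring: color 1: [3, 9, 10]; color 2: [4, 6, 11].

χ(G) = 2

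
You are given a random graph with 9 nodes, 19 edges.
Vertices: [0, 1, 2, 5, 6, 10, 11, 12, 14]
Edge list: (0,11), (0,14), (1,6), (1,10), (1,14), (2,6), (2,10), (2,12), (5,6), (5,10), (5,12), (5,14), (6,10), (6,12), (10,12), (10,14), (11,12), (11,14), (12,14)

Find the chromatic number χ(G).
χ(G) = 4

Clique number ω(G) = 4 (lower bound: χ ≥ ω).
The clique on [2, 6, 10, 12] has size 4, forcing χ ≥ 4, and the coloring below uses 4 colors, so χ(G) = 4.
A valid 4-coloring: color 1: [6, 14]; color 2: [0, 1, 12]; color 3: [10, 11]; color 4: [2, 5].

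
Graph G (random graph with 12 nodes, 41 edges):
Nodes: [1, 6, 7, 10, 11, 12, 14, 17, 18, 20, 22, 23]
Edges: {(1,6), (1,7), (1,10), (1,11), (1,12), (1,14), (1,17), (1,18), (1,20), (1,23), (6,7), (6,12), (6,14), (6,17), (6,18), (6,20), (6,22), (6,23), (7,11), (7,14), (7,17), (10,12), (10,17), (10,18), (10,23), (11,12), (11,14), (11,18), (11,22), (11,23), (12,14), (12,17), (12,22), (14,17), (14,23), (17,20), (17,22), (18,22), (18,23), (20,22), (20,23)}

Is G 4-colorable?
No, G is not 4-colorable

The clique on vertices [1, 6, 12, 14, 17] has size 5 > 4, so it alone needs 5 colors.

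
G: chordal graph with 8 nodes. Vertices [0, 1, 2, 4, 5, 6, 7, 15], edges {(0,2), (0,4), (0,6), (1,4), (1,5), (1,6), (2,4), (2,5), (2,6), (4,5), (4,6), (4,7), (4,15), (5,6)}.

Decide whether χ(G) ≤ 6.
A valid 6-coloring: color 1: [4]; color 2: [6, 7, 15]; color 3: [0, 5]; color 4: [1, 2].
(χ(G) = 4 ≤ 6.)

Yes, G is 6-colorable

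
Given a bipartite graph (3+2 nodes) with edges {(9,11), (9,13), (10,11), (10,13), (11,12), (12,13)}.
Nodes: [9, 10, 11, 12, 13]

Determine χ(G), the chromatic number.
Clique number ω(G) = 2 (lower bound: χ ≥ ω).
The graph is bipartite (no odd cycle), so 2 colors suffice: χ(G) = 2.
A valid 2-coloring: color 1: [11, 13]; color 2: [9, 10, 12].

χ(G) = 2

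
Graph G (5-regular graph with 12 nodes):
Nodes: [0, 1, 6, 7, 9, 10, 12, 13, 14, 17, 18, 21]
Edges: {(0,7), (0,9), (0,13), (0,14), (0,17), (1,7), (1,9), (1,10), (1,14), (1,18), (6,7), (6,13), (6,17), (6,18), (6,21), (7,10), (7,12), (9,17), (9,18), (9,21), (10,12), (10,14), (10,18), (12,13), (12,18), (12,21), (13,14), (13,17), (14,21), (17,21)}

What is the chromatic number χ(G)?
Clique number ω(G) = 3 (lower bound: χ ≥ ω).
Odd cycle [21, 6, 13, 0, 9] needs 3 colors (χ ≥ 3).
Vertex 17 is adjacent to every vertex of [0, 6, 9, 13, 21], which already need 3 colors among themselves, so 17 needs a new color (χ ≥ 4).
The coloring below uses 4 colors, so χ(G) = 4.
A valid 4-coloring: color 1: [9, 10, 13]; color 2: [0, 1, 21]; color 3: [7, 14, 17, 18]; color 4: [6, 12].

χ(G) = 4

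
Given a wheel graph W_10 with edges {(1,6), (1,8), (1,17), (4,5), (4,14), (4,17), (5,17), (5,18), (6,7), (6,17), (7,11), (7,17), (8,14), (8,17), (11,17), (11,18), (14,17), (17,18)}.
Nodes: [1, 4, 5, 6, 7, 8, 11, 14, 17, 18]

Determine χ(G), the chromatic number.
Clique number ω(G) = 3 (lower bound: χ ≥ ω).
Odd cycle [8, 1, 6, 7, 11, 18, 5, 4, 14] needs 3 colors (χ ≥ 3).
Vertex 17 is adjacent to every vertex of [1, 4, 5, 6, 7, 8, 11, 14, 18], which already need 3 colors among themselves, so 17 needs a new color (χ ≥ 4).
The coloring below uses 4 colors, so χ(G) = 4.
A valid 4-coloring: color 1: [17]; color 2: [4, 6, 8, 11]; color 3: [1, 7, 14, 18]; color 4: [5].

χ(G) = 4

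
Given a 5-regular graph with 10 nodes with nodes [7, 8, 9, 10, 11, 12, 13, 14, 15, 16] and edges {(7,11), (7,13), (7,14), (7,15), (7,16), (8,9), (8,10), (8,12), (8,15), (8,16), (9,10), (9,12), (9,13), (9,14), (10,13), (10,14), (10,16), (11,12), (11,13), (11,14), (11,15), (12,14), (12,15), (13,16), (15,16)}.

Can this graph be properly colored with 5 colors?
Yes, G is 5-colorable

A valid 5-coloring: color 1: [7, 8]; color 2: [13, 14, 15]; color 3: [9, 11, 16]; color 4: [10, 12].
(χ(G) = 4 ≤ 5.)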